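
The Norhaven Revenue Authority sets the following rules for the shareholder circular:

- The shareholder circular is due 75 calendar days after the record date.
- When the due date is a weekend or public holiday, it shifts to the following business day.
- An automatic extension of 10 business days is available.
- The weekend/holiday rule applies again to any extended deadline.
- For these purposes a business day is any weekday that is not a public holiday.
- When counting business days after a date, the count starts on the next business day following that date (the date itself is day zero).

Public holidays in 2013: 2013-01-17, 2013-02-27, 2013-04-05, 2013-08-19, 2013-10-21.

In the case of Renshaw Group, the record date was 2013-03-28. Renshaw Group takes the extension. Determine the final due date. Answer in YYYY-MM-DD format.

2013-06-25

75 calendar days after 2013-03-28 is 2013-06-11.
2013-06-11 is a Tuesday and not a listed holiday, so it stands.
The 10-business-day extension runs from 2013-06-11 to 2013-06-25.
2013-06-25 falls on a Tuesday, which is a business day, so no adjustment is needed.
So the filing is due 2013-06-25.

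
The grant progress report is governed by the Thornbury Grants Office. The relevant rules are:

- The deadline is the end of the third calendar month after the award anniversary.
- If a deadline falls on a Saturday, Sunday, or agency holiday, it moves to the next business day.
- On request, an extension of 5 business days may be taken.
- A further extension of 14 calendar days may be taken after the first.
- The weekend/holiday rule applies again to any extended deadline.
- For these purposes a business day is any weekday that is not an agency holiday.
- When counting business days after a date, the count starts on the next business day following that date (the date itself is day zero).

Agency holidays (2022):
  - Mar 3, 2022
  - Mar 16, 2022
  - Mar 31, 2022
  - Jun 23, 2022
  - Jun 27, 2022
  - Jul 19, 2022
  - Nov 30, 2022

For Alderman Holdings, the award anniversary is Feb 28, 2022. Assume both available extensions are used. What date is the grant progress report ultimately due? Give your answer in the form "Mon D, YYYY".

3 months after Feb 28, 2022 is May 2022; that month ends on May 31, 2022.
May 31, 2022 is a Tuesday and not a listed holiday, so it stands.
Applying the 5-business-day extension: 5 business days after May 31, 2022 is Jun 7, 2022.
Jun 7, 2022 (Tuesday) is already a business day.
With the 14-day extension, Jun 7, 2022 becomes Jun 21, 2022.
Jun 21, 2022 is a Tuesday and not a listed holiday, so it stands.
Final deadline: Jun 21, 2022.

Jun 21, 2022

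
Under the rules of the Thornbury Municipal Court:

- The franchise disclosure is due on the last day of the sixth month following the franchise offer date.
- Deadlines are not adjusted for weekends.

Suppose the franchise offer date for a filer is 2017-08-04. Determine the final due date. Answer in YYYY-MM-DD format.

The sixth month after 2017-08-04 is February 2018, whose last day is 2018-02-28.
2018-02-28 is a Wednesday; no weekend or holiday adjustment applies.
Deadline: 2018-02-28.

2018-02-28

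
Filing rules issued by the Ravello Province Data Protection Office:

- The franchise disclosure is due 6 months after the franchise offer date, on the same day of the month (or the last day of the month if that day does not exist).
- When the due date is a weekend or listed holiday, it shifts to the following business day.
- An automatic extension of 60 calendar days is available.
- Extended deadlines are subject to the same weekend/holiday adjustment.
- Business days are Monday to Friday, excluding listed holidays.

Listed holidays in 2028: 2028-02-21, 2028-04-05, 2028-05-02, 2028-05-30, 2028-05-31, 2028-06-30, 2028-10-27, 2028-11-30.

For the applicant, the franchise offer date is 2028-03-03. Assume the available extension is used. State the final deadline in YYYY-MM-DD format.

6 months from 2028-03-03 is 2028-09-03.
2028-09-03 is a Sunday, so it moves to the next business day, 2028-09-04 (Monday).
The 60-calendar-day extension moves the deadline from 2028-09-04 to 2028-11-03.
Since 2028-11-03 is a Friday and not a holiday, the date is unchanged.
So the filing is due 2028-11-03.

2028-11-03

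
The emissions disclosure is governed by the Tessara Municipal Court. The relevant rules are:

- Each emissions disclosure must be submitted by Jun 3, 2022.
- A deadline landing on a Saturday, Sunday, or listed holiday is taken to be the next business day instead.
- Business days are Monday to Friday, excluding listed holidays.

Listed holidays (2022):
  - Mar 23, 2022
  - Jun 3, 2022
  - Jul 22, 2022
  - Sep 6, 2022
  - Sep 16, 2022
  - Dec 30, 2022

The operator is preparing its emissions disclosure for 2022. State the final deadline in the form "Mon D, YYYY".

Jun 6, 2022

The statutory due date is Jun 3, 2022.
Jun 3, 2022 is a listed holiday, so it moves to the next business day, Jun 6, 2022 (Monday).
The final due date is Jun 6, 2022.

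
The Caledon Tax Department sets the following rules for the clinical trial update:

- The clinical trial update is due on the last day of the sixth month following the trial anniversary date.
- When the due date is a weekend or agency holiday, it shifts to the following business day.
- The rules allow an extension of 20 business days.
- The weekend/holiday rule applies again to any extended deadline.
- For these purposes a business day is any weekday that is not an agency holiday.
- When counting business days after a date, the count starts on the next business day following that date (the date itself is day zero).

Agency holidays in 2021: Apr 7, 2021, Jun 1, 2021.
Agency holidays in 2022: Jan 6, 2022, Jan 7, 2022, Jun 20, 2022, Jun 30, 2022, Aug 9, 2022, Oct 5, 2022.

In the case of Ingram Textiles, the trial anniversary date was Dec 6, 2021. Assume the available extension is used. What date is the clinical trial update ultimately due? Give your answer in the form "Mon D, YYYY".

Jul 29, 2022

The sixth month after Dec 6, 2021 is June 2022, whose last day is Jun 30, 2022.
Jun 30, 2022 is a listed holiday, so it moves to the next business day, Jul 1, 2022 (Friday).
The 20-business-day extension runs from Jul 1, 2022 to Jul 29, 2022.
Jul 29, 2022 (Friday) is already a business day.
The final due date is Jul 29, 2022.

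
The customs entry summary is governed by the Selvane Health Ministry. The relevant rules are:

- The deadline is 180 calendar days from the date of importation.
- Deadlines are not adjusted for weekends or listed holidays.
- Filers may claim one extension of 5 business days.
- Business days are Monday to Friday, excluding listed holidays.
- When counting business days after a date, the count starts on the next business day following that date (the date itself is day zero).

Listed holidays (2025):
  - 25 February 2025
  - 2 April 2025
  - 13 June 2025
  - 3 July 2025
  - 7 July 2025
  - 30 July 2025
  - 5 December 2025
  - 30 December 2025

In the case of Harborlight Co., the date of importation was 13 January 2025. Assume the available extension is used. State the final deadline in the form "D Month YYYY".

From 13 January 2025, 180 calendar days later is 12 July 2025.
12 July 2025 falls on a Saturday. The rules make no weekend/holiday allowance, so it remains 12 July 2025.
Applying the 5-business-day extension: 5 business days after 12 July 2025 is 18 July 2025.
18 July 2025 falls on a Friday. The rules make no weekend/holiday allowance, so it remains 18 July 2025.
Final deadline: 18 July 2025.

18 July 2025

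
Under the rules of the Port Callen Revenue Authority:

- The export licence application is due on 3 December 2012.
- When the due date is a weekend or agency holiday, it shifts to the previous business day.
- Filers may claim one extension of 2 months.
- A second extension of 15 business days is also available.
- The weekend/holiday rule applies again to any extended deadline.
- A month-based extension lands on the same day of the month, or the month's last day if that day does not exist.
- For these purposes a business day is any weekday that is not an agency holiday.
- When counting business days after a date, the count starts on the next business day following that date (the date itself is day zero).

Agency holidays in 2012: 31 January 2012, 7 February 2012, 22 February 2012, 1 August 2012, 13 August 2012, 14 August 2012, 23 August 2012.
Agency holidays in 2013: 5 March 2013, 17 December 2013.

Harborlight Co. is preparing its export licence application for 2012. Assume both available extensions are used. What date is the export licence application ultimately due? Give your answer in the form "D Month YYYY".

The stated deadline is 3 December 2012.
3 December 2012 (Monday) is already a business day.
Add 2 months to 3 December 2012: 3 February 2013.
3 February 2013 is a Sunday, so it moves to the preceding business day, 1 February 2013 (Friday).
The 15-business-day extension runs from 1 February 2013 to 22 February 2013.
22 February 2013 falls on a Friday, which is a business day, so no adjustment is needed.
The final due date is 22 February 2013.

22 February 2013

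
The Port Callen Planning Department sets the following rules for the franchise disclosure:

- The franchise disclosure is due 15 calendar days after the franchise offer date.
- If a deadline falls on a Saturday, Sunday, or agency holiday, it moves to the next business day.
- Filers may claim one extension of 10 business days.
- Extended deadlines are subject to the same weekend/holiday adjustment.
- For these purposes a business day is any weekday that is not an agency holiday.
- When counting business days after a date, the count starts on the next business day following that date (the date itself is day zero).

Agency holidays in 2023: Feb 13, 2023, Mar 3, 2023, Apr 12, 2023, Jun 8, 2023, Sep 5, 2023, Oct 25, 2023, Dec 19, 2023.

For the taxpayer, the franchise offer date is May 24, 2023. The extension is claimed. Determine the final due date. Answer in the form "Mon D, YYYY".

Jun 23, 2023

Adding 15 calendar days to May 24, 2023 gives Jun 8, 2023.
Jun 8, 2023 falls on a listed holiday. Rolling to the next business day gives Jun 9, 2023, a Friday.
Counting 10 further business days from Jun 9, 2023 reaches Jun 23, 2023.
Jun 23, 2023 (Friday) is already a business day.
Final deadline: Jun 23, 2023.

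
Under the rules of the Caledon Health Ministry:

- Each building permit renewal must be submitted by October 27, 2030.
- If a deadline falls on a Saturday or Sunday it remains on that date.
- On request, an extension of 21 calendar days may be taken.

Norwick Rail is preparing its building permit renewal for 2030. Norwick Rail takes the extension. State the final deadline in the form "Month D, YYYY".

The statutory due date is October 27, 2030.
October 27, 2030 is a Sunday; no weekend or holiday adjustment applies.
Add the 21 calendar-day extension to October 27, 2030: November 17, 2030.
November 17, 2030 falls on a Sunday. The rules make no weekend/holiday allowance, so it remains November 17, 2030.
The final due date is November 17, 2030.

November 17, 2030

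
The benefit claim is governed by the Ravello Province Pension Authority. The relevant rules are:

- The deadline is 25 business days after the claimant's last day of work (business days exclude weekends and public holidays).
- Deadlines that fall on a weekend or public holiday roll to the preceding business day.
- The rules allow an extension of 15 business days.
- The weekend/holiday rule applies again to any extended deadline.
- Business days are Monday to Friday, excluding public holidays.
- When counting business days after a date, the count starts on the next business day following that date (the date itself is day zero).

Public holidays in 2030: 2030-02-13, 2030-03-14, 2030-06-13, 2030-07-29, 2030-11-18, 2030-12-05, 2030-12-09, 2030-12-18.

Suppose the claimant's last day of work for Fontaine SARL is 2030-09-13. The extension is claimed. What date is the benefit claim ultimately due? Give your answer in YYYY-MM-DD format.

2030-11-08

Counting 25 business days after 2030-09-13 (skipping weekends and listed holidays) reaches 2030-10-18.
Since 2030-10-18 is a Friday and not a holiday, the date is unchanged.
Counting 15 further business days from 2030-10-18 reaches 2030-11-08.
2030-11-08 (Friday) is already a business day.
Deadline: 2030-11-08.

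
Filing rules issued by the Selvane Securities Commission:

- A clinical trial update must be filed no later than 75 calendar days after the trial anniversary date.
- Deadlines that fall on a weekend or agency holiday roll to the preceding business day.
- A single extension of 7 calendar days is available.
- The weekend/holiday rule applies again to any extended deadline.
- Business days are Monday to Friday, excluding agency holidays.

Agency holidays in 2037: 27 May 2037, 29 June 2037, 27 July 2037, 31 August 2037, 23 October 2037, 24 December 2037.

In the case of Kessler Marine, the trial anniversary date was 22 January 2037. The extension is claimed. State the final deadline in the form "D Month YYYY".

14 April 2037

75 calendar days after 22 January 2037 is 7 April 2037.
7 April 2037 (Tuesday) is already a business day.
Applying the 7-calendar-day extension: 7 April 2037 + 7 days = 14 April 2037.
14 April 2037 (Tuesday) is already a business day.
So the filing is due 14 April 2037.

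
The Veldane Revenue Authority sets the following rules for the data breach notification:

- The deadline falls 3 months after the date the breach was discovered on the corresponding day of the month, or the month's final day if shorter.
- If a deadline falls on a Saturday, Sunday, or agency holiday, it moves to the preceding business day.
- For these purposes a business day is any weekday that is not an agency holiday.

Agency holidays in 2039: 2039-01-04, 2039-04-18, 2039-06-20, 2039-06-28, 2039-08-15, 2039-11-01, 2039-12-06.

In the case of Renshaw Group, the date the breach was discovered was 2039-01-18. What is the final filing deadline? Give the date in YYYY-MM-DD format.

2039-04-15

3 months after 2039-01-18, on the same day of the month, is 2039-04-18.
2039-04-18 is a listed holiday; the preceding business day is 2039-04-15 (Friday).
Deadline: 2039-04-15.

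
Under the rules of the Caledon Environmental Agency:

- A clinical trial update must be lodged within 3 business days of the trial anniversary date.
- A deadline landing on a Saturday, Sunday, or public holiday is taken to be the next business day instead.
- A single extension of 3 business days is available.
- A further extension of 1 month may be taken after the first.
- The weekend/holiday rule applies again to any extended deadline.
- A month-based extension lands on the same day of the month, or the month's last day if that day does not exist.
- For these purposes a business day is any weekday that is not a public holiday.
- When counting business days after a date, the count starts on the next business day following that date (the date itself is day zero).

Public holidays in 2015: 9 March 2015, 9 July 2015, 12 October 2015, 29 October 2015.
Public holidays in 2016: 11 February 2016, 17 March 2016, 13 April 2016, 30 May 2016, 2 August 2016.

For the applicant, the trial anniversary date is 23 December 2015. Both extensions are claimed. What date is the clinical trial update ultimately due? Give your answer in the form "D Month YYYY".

Starting the day after 23 December 2015 and counting 3 business days lands on 28 December 2015.
28 December 2015 is a Monday and not a listed holiday, so it stands.
The 3-business-day extension runs from 28 December 2015 to 31 December 2015.
31 December 2015 is a Thursday and not a listed holiday, so it stands.
Add 1 month to 31 December 2015: 31 January 2016.
31 January 2016 is a Sunday, so it moves to the next business day, 1 February 2016 (Monday).
Final deadline: 1 February 2016.

1 February 2016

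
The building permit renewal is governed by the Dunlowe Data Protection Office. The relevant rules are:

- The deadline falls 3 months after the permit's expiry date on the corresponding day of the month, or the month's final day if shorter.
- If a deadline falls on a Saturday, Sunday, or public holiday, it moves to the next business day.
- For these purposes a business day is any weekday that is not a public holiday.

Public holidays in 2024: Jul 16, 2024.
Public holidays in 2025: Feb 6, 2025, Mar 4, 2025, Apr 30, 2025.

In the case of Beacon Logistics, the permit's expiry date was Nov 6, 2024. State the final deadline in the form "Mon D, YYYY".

3 months after Nov 6, 2024, on the same day of the month, is Feb 6, 2025.
Feb 6, 2025 is a listed holiday, so it moves to the next business day, Feb 7, 2025 (Friday).
So the filing is due Feb 7, 2025.

Feb 7, 2025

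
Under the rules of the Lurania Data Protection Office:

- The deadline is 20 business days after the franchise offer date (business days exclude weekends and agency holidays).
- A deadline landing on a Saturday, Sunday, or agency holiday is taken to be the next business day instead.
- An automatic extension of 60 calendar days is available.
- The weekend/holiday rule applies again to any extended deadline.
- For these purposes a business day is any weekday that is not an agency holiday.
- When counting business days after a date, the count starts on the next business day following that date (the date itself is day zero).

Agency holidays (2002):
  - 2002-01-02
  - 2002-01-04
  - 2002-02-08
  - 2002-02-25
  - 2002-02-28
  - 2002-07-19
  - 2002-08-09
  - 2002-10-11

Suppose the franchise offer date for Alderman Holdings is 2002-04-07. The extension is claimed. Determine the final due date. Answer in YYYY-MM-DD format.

2002-07-02

Counting 20 business days after 2002-04-07 (skipping weekends and listed holidays) reaches 2002-05-03.
2002-05-03 (Friday) is already a business day.
With the 60-day extension, 2002-05-03 becomes 2002-07-02.
2002-07-02 is a Tuesday and not a listed holiday, so it stands.
Deadline: 2002-07-02.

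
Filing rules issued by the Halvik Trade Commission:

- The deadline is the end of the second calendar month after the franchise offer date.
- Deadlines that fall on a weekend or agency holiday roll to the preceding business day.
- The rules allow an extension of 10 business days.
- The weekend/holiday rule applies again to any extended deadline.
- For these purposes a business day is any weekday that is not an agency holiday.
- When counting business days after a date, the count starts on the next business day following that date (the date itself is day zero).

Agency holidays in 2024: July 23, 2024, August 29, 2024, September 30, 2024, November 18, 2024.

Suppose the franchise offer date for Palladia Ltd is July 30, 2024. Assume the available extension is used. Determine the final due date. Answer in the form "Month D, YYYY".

2 months after July 30, 2024 falls in September 2024; the last day of that month is September 30, 2024.
September 30, 2024 is a listed holiday; the preceding business day is September 27, 2024 (Friday).
Counting 10 further business days from September 27, 2024 reaches October 14, 2024.
Since October 14, 2024 is a Monday and not a holiday, the date is unchanged.
Deadline: October 14, 2024.

October 14, 2024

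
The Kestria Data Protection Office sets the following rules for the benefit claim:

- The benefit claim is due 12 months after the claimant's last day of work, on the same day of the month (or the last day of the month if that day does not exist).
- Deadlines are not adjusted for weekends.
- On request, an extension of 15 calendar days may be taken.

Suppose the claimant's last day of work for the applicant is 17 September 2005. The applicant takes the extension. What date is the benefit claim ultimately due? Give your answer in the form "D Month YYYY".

12 months after 17 September 2005, on the same day of the month, is 17 September 2006.
17 September 2006 is a Sunday; no weekend or holiday adjustment applies.
Add the 15 calendar-day extension to 17 September 2006: 2 October 2006.
2 October 2006 falls on a Monday. The rules make no weekend/holiday allowance, so it remains 2 October 2006.
The final due date is 2 October 2006.

2 October 2006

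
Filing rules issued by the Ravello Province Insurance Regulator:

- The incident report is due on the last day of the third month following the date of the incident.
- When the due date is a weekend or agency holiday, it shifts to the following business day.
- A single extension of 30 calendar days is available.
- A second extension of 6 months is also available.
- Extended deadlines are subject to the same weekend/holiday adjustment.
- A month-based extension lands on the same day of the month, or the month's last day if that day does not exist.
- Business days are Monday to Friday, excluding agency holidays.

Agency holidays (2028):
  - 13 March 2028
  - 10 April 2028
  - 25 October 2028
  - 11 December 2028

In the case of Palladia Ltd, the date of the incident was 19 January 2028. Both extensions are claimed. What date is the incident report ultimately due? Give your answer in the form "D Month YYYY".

The third month after 19 January 2028 is April 2028, whose last day is 30 April 2028.
30 April 2028 is a Sunday; the next business day is 1 May 2028 (Monday).
With the 30-day extension, 1 May 2028 becomes 31 May 2028.
31 May 2028 falls on a Wednesday, which is a business day, so no adjustment is needed.
The 6 months extension carries 31 May 2028 to 30 November 2028 (day 31 does not exist in November, so the month's last day is used).
30 November 2028 is a Thursday and not a listed holiday, so it stands.
Final deadline: 30 November 2028.

30 November 2028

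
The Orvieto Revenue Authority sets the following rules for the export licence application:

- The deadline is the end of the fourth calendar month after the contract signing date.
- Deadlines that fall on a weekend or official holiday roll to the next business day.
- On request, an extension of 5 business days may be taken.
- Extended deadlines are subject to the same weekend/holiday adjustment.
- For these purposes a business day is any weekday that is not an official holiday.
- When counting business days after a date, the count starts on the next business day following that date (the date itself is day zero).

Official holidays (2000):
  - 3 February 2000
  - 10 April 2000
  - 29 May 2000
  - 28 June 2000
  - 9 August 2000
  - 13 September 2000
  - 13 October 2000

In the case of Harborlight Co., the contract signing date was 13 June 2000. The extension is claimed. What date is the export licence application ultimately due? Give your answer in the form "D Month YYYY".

The fourth month after 13 June 2000 is October 2000, whose last day is 31 October 2000.
31 October 2000 falls on a Tuesday, which is a business day, so no adjustment is needed.
The 5-business-day extension runs from 31 October 2000 to 7 November 2000.
7 November 2000 (Tuesday) is already a business day.
The final due date is 7 November 2000.

7 November 2000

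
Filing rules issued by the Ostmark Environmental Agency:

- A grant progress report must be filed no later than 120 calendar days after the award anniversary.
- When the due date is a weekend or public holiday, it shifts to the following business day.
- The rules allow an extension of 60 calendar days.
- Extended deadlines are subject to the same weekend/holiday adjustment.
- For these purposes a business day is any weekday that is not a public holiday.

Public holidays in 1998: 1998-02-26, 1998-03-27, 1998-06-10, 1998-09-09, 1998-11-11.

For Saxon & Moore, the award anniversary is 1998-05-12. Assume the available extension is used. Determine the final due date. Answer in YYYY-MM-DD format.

1998-11-09

Adding 120 calendar days to 1998-05-12 gives 1998-09-09.
1998-09-09 is a listed holiday, so it moves to the next business day, 1998-09-10 (Thursday).
Add the 60 calendar-day extension to 1998-09-10: 1998-11-09.
Since 1998-11-09 is a Monday and not a holiday, the date is unchanged.
The final due date is 1998-11-09.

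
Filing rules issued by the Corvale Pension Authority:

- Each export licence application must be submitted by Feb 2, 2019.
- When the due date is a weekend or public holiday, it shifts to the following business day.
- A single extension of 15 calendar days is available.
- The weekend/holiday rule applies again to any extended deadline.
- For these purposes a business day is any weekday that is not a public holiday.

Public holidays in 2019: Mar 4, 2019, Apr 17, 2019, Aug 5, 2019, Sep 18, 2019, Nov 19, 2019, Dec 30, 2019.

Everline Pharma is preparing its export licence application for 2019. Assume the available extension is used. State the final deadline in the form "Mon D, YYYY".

Feb 19, 2019

The statutory due date is Feb 2, 2019.
Feb 2, 2019 falls on a Saturday. Rolling to the next business day gives Feb 4, 2019, a Monday.
The 15-calendar-day extension moves the deadline from Feb 4, 2019 to Feb 19, 2019.
Feb 19, 2019 is a Tuesday and not a listed holiday, so it stands.
Deadline: Feb 19, 2019.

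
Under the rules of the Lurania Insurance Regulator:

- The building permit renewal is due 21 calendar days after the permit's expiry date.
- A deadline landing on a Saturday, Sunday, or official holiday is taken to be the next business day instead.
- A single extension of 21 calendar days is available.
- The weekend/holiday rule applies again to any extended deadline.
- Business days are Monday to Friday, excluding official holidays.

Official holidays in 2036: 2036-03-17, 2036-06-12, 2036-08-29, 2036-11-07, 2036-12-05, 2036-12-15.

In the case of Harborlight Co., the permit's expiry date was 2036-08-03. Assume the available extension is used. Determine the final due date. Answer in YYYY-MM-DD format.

Adding 21 calendar days to 2036-08-03 gives 2036-08-24.
2036-08-24 falls on a Sunday. Rolling to the next business day gives 2036-08-25, a Monday.
Applying the 21-calendar-day extension: 2036-08-25 + 21 days = 2036-09-15.
2036-09-15 (Monday) is already a business day.
Final deadline: 2036-09-15.

2036-09-15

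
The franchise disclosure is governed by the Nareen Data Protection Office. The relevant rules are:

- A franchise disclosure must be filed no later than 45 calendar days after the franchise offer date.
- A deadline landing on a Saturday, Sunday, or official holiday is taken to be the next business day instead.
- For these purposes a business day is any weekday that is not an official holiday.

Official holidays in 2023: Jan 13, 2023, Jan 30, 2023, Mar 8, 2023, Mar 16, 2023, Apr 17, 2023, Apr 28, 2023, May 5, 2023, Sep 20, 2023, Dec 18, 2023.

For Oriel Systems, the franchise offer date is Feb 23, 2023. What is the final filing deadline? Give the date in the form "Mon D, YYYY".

Apr 10, 2023

Trigger date Feb 23, 2023 + 45 calendar days = Apr 9, 2023.
Apr 9, 2023 is a Sunday; the next business day is Apr 10, 2023 (Monday).
Deadline: Apr 10, 2023.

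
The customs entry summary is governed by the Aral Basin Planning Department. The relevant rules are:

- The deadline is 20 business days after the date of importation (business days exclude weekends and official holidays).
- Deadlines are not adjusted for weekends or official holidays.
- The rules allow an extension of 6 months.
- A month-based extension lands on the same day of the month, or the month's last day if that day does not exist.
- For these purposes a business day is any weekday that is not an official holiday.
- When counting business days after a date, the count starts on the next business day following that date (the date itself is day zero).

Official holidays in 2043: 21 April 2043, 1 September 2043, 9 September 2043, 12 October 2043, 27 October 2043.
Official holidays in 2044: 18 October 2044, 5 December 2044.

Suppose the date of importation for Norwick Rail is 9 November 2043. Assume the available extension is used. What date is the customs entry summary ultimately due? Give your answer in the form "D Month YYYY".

20 business days after 9 November 2043, excluding weekends and holidays, is 7 December 2043.
7 December 2043 is a Monday; no weekend or holiday adjustment applies.
Applying the 6 months extension: 6 months after 7 December 2043 is 7 June 2044.
7 June 2044 is a Tuesday; no weekend or holiday adjustment applies.
So the filing is due 7 June 2044.

7 June 2044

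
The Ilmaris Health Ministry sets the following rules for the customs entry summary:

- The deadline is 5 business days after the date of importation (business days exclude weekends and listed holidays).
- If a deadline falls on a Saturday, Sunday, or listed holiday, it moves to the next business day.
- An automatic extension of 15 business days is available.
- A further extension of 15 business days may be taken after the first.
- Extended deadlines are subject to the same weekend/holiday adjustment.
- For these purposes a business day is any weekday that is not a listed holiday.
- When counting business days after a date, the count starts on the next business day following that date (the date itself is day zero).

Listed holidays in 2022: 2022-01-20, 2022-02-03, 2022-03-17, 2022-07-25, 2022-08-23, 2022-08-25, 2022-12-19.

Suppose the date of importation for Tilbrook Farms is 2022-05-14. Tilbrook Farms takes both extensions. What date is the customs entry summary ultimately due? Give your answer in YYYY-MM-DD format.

2022-07-01

Counting 5 business days after 2022-05-14 (skipping weekends and listed holidays) reaches 2022-05-20.
2022-05-20 (Friday) is already a business day.
Applying the 15-business-day extension: 15 business days after 2022-05-20 is 2022-06-10.
Since 2022-06-10 is a Friday and not a holiday, the date is unchanged.
The 15-business-day extension runs from 2022-06-10 to 2022-07-01.
2022-07-01 is a Friday and not a listed holiday, so it stands.
Final deadline: 2022-07-01.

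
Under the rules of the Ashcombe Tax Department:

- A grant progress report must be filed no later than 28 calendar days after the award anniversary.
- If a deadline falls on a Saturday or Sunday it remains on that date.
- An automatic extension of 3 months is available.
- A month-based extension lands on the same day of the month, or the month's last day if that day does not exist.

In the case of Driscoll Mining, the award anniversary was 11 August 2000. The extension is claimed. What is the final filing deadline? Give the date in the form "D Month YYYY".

8 December 2000

From 11 August 2000, 28 calendar days later is 8 September 2000.
8 September 2000 is a Friday; no weekend or holiday adjustment applies.
Applying the 3 months extension: 3 months after 8 September 2000 is 8 December 2000.
8 December 2000 falls on a Friday. The rules make no weekend/holiday allowance, so it remains 8 December 2000.
So the filing is due 8 December 2000.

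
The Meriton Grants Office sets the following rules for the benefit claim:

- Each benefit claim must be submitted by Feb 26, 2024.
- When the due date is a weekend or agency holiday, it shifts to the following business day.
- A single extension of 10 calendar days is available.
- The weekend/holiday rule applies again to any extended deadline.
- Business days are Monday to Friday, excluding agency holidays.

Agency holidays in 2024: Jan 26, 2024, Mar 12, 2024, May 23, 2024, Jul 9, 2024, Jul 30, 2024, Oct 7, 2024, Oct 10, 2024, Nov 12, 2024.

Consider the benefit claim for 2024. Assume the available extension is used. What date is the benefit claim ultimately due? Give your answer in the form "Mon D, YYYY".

Mar 7, 2024

Start from the fixed due date, Feb 26, 2024.
Feb 26, 2024 is a Monday and not a listed holiday, so it stands.
Add the 10 calendar-day extension to Feb 26, 2024: Mar 7, 2024.
Since Mar 7, 2024 is a Thursday and not a holiday, the date is unchanged.
So the filing is due Mar 7, 2024.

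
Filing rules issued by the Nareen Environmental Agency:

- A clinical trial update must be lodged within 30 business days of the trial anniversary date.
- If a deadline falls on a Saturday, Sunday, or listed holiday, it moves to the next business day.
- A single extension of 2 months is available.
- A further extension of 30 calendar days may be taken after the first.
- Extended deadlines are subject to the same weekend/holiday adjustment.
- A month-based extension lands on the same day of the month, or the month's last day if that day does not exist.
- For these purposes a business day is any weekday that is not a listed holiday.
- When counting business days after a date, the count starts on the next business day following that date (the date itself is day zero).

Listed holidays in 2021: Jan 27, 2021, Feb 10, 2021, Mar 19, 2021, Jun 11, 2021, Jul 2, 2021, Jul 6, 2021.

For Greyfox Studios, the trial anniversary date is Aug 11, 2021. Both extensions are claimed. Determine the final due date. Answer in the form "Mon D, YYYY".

30 business days after Aug 11, 2021, excluding weekends and holidays, is Sep 22, 2021.
Sep 22, 2021 is a Wednesday and not a listed holiday, so it stands.
Applying the 2 months extension: 2 months after Sep 22, 2021 is Nov 22, 2021.
Since Nov 22, 2021 is a Monday and not a holiday, the date is unchanged.
With the 30-day extension, Nov 22, 2021 becomes Dec 22, 2021.
Since Dec 22, 2021 is a Wednesday and not a holiday, the date is unchanged.
Deadline: Dec 22, 2021.

Dec 22, 2021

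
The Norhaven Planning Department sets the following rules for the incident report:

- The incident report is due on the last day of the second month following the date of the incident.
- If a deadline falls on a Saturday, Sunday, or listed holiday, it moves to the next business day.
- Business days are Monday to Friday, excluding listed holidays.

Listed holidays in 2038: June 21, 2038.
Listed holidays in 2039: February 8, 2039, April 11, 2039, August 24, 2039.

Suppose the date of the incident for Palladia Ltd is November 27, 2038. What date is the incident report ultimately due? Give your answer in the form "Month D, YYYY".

January 31, 2039

2 months after November 27, 2038 falls in January 2039; the last day of that month is January 31, 2039.
January 31, 2039 (Monday) is already a business day.
Deadline: January 31, 2039.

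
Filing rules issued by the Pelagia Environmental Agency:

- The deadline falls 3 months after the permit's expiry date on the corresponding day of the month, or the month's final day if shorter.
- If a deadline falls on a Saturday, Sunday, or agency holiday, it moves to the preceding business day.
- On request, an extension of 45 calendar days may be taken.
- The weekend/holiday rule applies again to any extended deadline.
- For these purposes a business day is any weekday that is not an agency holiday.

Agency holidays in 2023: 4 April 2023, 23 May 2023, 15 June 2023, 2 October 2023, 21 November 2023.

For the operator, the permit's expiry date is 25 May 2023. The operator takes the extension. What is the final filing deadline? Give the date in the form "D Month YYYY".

9 October 2023

3 months after 25 May 2023, on the same day of the month, is 25 August 2023.
25 August 2023 (Friday) is already a business day.
The 45-calendar-day extension moves the deadline from 25 August 2023 to 9 October 2023.
9 October 2023 (Monday) is already a business day.
The final due date is 9 October 2023.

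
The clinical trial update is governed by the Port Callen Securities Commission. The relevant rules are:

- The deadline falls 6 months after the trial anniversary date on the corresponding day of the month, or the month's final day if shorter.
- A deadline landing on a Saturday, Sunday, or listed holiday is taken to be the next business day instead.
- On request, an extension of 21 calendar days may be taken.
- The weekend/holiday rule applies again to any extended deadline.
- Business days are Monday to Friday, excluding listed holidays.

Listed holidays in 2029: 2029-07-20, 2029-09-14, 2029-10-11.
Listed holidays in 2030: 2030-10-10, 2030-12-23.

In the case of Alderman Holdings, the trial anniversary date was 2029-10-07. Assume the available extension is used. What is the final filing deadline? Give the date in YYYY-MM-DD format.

6 months from 2029-10-07 is 2030-04-07.
2030-04-07 is a Sunday, so it moves to the next business day, 2030-04-08 (Monday).
The 21-calendar-day extension moves the deadline from 2030-04-08 to 2030-04-29.
2030-04-29 is a Monday and not a listed holiday, so it stands.
The final due date is 2030-04-29.

2030-04-29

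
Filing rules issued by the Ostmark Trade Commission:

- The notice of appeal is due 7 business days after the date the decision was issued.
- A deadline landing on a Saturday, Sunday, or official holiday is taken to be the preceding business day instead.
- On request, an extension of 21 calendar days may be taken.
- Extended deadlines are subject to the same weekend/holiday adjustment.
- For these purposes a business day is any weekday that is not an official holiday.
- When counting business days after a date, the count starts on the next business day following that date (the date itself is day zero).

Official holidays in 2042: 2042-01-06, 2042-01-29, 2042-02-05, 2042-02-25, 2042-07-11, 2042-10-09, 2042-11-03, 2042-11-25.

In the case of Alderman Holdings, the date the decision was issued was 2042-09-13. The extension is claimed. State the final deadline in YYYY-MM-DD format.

2042-10-14

7 business days after 2042-09-13, excluding weekends and holidays, is 2042-09-23.
2042-09-23 (Tuesday) is already a business day.
The 21-calendar-day extension moves the deadline from 2042-09-23 to 2042-10-14.
2042-10-14 falls on a Tuesday, which is a business day, so no adjustment is needed.
Deadline: 2042-10-14.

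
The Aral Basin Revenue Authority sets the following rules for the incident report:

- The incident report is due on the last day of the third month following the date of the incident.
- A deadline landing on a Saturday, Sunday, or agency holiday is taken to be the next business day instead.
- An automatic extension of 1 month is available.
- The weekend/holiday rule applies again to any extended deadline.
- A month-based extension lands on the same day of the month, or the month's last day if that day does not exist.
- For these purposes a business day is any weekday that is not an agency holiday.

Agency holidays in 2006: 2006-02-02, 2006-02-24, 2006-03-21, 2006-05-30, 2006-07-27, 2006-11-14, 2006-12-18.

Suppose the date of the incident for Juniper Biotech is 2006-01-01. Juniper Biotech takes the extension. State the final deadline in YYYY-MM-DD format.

2006-06-01

3 months after 2006-01-01 is April 2006; that month ends on 2006-04-30.
2006-04-30 is a Sunday; the next business day is 2006-05-01 (Monday).
Applying the 1 month extension: 1 month after 2006-05-01 is 2006-06-01.
2006-06-01 falls on a Thursday, which is a business day, so no adjustment is needed.
So the filing is due 2006-06-01.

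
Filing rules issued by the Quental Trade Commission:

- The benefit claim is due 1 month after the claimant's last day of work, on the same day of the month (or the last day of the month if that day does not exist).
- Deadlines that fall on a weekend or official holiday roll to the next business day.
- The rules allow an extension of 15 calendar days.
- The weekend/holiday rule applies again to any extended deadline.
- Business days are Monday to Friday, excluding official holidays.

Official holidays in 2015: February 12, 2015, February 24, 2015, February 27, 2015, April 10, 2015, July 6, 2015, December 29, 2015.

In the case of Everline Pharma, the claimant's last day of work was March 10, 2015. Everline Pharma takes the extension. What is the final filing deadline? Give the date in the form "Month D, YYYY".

1 month from March 10, 2015 is April 10, 2015.
Because April 10, 2015 is a listed holiday, the deadline becomes April 13, 2015 (Monday).
The 15-calendar-day extension moves the deadline from April 13, 2015 to April 28, 2015.
April 28, 2015 (Tuesday) is already a business day.
Deadline: April 28, 2015.

April 28, 2015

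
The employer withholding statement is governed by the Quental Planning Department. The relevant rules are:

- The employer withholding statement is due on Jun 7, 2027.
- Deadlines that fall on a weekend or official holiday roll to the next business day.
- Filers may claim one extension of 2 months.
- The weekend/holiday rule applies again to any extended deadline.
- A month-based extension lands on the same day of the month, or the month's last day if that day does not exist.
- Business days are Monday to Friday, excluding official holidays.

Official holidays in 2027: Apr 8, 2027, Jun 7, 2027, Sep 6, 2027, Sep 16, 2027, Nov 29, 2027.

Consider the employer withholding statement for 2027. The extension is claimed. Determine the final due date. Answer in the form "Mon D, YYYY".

The stated deadline is Jun 7, 2027.
Because Jun 7, 2027 is a listed holiday, the deadline becomes Jun 8, 2027 (Tuesday).
Add 2 months to Jun 8, 2027: Aug 8, 2027.
Aug 8, 2027 falls on a Sunday. Rolling to the next business day gives Aug 9, 2027, a Monday.
Deadline: Aug 9, 2027.

Aug 9, 2027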